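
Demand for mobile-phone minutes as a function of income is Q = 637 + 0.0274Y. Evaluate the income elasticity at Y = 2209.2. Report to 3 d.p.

0.087

At Y = 2209.2: Q = 697.532.
dQ/dY = 0.0274.
η = (dQ/dY)·(Y/Q) = 0.0274 × (2209.2/697.532) = 0.087.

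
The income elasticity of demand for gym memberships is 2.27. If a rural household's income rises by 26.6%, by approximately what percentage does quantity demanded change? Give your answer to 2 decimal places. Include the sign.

%ΔQ ≈ η × %ΔI = 2.27 × 26.6% = 60.38%.

60.38%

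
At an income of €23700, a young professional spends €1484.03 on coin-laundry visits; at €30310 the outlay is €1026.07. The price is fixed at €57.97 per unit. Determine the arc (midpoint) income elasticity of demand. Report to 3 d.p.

-1.491

With a constant price, Q₁ = 1484.03/57.97 = 25.600 and Q₂ = 1026.07/57.97 = 17.700 (equivalently, work directly with expenditure since P cancels).
Midpoint %ΔQ = (1026.07 − 1484.03)/1255.05 = -0.36489; midpoint %ΔI = (30310 − 23700)/27005 = 0.24477.
η = -0.36489 / 0.24477 = -1.491.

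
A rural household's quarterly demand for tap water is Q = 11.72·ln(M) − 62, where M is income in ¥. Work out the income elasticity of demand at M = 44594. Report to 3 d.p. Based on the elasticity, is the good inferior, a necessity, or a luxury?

0.185 (necessity)

At M = 44594: Q = 63.467.
dQ/dM = 11.72/M = 0.000262816 at this income.
η = (dQ/dM)·(M/Q) = 0.000262816 × (44594/63.467) = 0.185.
Since 0 < η < 1, the good is a necessity.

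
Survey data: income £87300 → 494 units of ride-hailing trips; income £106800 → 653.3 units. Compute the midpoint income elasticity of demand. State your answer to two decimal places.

1.38

ΔQ = 653.3 − 494 = 159.3; midpoint Q̄ = (494 + 653.3)/2 = 573.65.
ΔI = 106800 − 87300 = 19500; midpoint Ī = (87300 + 106800)/2 = 97050.
η = (ΔQ/Q̄) ÷ (ΔI/Ī) = (159.3/573.65) ÷ (19500/97050) = 1.38.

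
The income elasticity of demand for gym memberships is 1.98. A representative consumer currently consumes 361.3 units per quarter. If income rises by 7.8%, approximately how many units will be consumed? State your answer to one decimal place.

%ΔQ ≈ η × %ΔI = 1.98 × 7.8% = 15.444%.
New Q ≈ 361.3 × (1 + 0.15444) = 417.1.

417.1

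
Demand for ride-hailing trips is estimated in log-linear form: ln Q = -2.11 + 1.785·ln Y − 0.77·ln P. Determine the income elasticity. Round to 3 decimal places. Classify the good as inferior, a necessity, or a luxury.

1.785 (luxury)

In a log-linear demand, the coefficient on ln Y is the income elasticity.
So η = 1.785.
η > 1 ⇒ luxury.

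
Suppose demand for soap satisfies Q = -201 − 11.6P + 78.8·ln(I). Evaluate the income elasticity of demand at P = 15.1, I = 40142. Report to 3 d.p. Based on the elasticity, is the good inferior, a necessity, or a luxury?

At P = 15.1, I = 40142: Q = 459.134.
Holding P constant, ∂Q/∂I = 78.8/I = 0.00196303.
η_I = (∂Q/∂I)·(I/Q) = 0.00196303 × (40142/459.134) = 0.172.
Since 0 < η < 1, this is a necessity.

0.172 (necessity)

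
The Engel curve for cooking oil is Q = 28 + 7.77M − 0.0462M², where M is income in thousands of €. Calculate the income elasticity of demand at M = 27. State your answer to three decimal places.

0.698

At M = 27: Q = 204.1102.
dQ/dM = 7.77 − 0.0924M = 5.27520.
η = (dQ/dM)·(M/Q) = 5.27520 × (27/204.1102) = 0.698.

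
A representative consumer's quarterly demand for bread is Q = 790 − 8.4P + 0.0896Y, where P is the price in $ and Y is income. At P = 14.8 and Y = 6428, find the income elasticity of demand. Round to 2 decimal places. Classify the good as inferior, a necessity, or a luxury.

At P = 14.8, Y = 6428: Q = 1241.629.
Holding P constant, ∂Q/∂Y = 0.0896.
η_Y = (∂Q/∂Y)·(Y/Q) = 0.0896 × (6428/1241.629) = 0.46.
Since 0 < η < 1, this is a necessity.

0.46 (necessity)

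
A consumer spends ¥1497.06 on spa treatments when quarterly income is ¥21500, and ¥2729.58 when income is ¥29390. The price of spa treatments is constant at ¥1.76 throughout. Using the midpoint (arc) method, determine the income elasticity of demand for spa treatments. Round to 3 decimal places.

1.881

With a constant price, Q₁ = 1497.06/1.76 = 850.602 and Q₂ = 2729.58/1.76 = 1550.898 (equivalently, work directly with expenditure since P cancels).
Midpoint %ΔQ = (2729.58 − 1497.06)/2113.32 = 0.58322; midpoint %ΔI = (29390 − 21500)/25445 = 0.31008.
η = 0.58322 / 0.31008 = 1.881.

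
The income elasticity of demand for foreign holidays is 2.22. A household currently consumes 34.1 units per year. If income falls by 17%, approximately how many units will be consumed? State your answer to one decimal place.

%ΔQ ≈ η × %ΔI = 2.22 × (-17%) = -37.74%.
New Q ≈ 34.1 × (1 − 0.3774) = 21.2.

21.2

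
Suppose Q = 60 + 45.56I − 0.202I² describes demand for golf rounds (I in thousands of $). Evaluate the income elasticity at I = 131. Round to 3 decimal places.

-0.377

At I = 131: Q = 2561.8380.
dQ/dI = 45.56 − 0.404I = -7.36400.
η = (dQ/dI)·(I/Q) = -7.36400 × (131/2561.8380) = -0.377.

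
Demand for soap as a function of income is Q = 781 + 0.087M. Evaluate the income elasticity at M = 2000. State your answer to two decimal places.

At M = 2000: Q = 955.000.
dQ/dM = 0.087.
η = (dQ/dM)·(M/Q) = 0.087 × (2000/955.000) = 0.18.

0.18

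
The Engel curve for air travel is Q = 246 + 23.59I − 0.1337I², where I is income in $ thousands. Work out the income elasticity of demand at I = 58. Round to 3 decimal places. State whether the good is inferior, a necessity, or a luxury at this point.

0.402 (necessity)

At I = 58: Q = 1164.4532.
dQ/dI = 23.59 − 0.2674I = 8.08080.
η = (dQ/dI)·(I/Q) = 8.08080 × (58/1164.4532) = 0.402.
0 < η < 1 ⇒ necessity.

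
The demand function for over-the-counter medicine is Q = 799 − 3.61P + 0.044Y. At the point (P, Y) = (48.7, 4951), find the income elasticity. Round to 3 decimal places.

At P = 48.7, Y = 4951: Q = 841.037.
Holding P constant, ∂Q/∂Y = 0.044.
η_Y = (∂Q/∂Y)·(Y/Q) = 0.044 × (4951/841.037) = 0.259.

0.259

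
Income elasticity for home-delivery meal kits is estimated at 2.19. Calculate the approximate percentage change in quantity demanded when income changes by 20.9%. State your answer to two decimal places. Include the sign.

%ΔQ ≈ η × %ΔI = 2.19 × 20.9% = 45.77%.

45.77%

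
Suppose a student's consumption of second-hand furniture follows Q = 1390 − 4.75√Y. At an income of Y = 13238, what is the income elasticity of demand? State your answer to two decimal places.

-0.32

At Y = 13238: Q = 843.482.
dQ/dY = -4.75/(2√Y) = -0.020642 at this income.
η = (dQ/dY)·(Y/Q) = -0.020642 × (13238/843.482) = -0.32.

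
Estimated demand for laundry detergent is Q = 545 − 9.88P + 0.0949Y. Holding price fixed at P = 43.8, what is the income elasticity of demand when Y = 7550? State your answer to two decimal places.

0.86

At P = 43.8, Y = 7550: Q = 828.751.
Holding P constant, ∂Q/∂Y = 0.0949.
η_Y = (∂Q/∂Y)·(Y/Q) = 0.0949 × (7550/828.751) = 0.86.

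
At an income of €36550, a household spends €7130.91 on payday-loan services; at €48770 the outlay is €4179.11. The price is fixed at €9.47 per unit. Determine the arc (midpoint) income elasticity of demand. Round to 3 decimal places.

-1.822

With a constant price, Q₁ = 7130.91/9.47 = 753.000 and Q₂ = 4179.11/9.47 = 441.300 (equivalently, work directly with expenditure since P cancels).
Midpoint %ΔQ = (4179.11 − 7130.91)/5655.01 = -0.52198; midpoint %ΔI = (48770 − 36550)/42660 = 0.28645.
η = -0.52198 / 0.28645 = -1.822.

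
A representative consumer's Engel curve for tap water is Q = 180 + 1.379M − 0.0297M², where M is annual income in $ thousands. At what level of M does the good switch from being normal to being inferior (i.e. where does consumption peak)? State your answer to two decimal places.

23.22

dQ/dM = 1.379 − 0.0594M.
The good is inferior where dQ/dM < 0. Setting dQ/dM = 0 gives M = 1.379 / 0.0594 = 23.22.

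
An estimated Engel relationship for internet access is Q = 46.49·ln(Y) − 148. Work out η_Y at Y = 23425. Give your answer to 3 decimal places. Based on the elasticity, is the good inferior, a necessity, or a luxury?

0.145 (necessity)

At Y = 23425: Q = 319.762.
dQ/dY = 46.49/Y = 0.00198463 at this income.
η = (dQ/dY)·(Y/Q) = 0.00198463 × (23425/319.762) = 0.145.
Since 0 < η < 1, the good is a necessity.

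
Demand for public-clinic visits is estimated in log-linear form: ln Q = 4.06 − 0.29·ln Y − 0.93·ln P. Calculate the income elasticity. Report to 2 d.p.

In a log-linear demand, the coefficient on ln Y is the income elasticity.
So η = -0.29.

-0.29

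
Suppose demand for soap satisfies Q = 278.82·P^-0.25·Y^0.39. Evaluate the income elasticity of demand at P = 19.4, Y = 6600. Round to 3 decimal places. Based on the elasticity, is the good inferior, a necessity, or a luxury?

0.390 (necessity)

For a multiplicative demand Q = A·P^α·Y^β, the income elasticity is β everywhere.
Here β = 0.39, so η = 0.390.
Since 0 < η < 1, this is a necessity.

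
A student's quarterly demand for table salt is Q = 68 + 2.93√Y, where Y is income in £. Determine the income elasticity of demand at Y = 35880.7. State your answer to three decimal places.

0.445

At Y = 35880.7: Q = 623.007.
dQ/dY = 2.93/(2√Y) = 0.00773405 at this income.
η = (dQ/dY)·(Y/Q) = 0.00773405 × (35880.7/623.007) = 0.445.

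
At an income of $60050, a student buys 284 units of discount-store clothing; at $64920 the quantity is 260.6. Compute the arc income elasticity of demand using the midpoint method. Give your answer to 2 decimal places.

ΔQ = 260.6 − 284 = -23.4; midpoint Q̄ = (284 + 260.6)/2 = 272.3.
ΔI = 64920 − 60050 = 4870; midpoint Ī = (60050 + 64920)/2 = 62485.
η = (ΔQ/Q̄) ÷ (ΔI/Ī) = (-23.4/272.3) ÷ (4870/62485) = -1.10.

-1.10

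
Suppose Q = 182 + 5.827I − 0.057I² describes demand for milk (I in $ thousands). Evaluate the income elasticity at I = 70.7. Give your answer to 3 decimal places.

At I = 70.7: Q = 309.0550.
dQ/dI = 5.827 − 0.114I = -2.23280.
η = (dQ/dI)·(I/Q) = -2.23280 × (70.7/309.0550) = -0.511.

-0.511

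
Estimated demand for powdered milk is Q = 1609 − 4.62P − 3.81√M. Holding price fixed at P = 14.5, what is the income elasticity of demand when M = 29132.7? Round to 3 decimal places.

-0.365

At P = 14.5, M = 29132.7: Q = 891.708.
Holding P constant, ∂Q/∂M = -3.81/(2√M) = -0.011161.
η_M = (∂Q/∂M)·(M/Q) = -0.011161 × (29132.7/891.708) = -0.365.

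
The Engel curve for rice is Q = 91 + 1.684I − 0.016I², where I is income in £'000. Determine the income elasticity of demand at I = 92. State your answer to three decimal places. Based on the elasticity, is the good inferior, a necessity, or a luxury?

-1.049 (inferior good)

At I = 92: Q = 110.5040.
dQ/dI = 1.684 − 0.032I = -1.26000.
η = (dQ/dI)·(I/Q) = -1.26000 × (92/110.5040) = -1.049.
η < 0 ⇒ inferior good.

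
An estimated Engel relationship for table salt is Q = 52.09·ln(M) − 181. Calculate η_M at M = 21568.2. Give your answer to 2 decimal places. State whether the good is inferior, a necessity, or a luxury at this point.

0.15 (necessity)

At M = 21568.2: Q = 338.805.
dQ/dM = 52.09/M = 0.00241513 at this income.
η = (dQ/dM)·(M/Q) = 0.00241513 × (21568.2/338.805) = 0.15.
Since 0 < η < 1, the good is a necessity.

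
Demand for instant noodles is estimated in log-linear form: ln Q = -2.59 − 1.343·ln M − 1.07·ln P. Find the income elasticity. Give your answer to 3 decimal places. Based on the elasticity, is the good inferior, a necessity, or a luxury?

-1.343 (inferior good)

In a log-linear demand, the coefficient on ln M is the income elasticity.
So η = -1.343.
η < 0 ⇒ inferior good.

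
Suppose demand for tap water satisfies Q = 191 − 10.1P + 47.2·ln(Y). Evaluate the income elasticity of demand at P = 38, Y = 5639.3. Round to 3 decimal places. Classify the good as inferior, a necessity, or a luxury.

At P = 38, Y = 5639.3: Q = 214.891.
Holding P constant, ∂Q/∂Y = 47.2/Y = 0.00836983.
η_Y = (∂Q/∂Y)·(Y/Q) = 0.00836983 × (5639.3/214.891) = 0.220.
Since 0 < η < 1, this is a necessity.

0.220 (necessity)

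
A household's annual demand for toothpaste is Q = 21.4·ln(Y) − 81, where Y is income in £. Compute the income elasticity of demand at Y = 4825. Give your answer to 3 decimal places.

At Y = 4825: Q = 100.506.
dQ/dY = 21.4/Y = 0.00443523 at this income.
η = (dQ/dY)·(Y/Q) = 0.00443523 × (4825/100.506) = 0.213.

0.213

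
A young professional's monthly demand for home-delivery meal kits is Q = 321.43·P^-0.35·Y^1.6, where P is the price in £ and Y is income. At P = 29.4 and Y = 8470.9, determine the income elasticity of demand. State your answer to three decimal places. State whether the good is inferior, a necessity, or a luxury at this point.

1.600 (luxury)

For a multiplicative demand Q = A·P^α·Y^β, the income elasticity is β everywhere.
Here β = 1.6, so η = 1.600.
Since η > 1, this is a luxury.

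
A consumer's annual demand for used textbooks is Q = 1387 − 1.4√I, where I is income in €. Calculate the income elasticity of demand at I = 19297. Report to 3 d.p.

At I = 19297: Q = 1192.521.
dQ/dI = -1.4/(2√I) = -0.0050391 at this income.
η = (dQ/dI)·(I/Q) = -0.0050391 × (19297/1192.521) = -0.082.

-0.082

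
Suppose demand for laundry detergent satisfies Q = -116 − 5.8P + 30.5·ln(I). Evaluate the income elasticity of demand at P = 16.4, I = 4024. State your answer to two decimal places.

0.73

At P = 16.4, I = 4024: Q = 42.031.
Holding P constant, ∂Q/∂I = 30.5/I = 0.00757952.
η_I = (∂Q/∂I)·(I/Q) = 0.00757952 × (4024/42.031) = 0.73.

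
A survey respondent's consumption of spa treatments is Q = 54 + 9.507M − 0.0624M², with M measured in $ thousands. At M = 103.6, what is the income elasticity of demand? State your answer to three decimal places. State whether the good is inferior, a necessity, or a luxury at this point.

-0.960 (inferior good)

At M = 103.6: Q = 369.1885.
dQ/dM = 9.507 − 0.1248M = -3.42228.
η = (dQ/dM)·(M/Q) = -3.42228 × (103.6/369.1885) = -0.960.
η < 0 ⇒ inferior good.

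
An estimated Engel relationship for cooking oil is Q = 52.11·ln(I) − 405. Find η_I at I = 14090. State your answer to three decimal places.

At I = 14090: Q = 92.818.
dQ/dI = 52.11/I = 0.00369837 at this income.
η = (dQ/dI)·(I/Q) = 0.00369837 × (14090/92.818) = 0.561.

0.561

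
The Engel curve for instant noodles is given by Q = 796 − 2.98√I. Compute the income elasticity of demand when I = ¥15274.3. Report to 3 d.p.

-0.431

At I = 15274.3: Q = 427.704.
dQ/dI = -2.98/(2√I) = -0.0120561 at this income.
η = (dQ/dI)·(I/Q) = -0.0120561 × (15274.3/427.704) = -0.431.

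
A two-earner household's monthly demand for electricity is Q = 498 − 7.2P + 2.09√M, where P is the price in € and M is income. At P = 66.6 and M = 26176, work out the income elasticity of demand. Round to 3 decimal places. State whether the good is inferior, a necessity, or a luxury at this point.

At P = 66.6, M = 26176: Q = 356.621.
Holding P constant, ∂Q/∂M = 2.09/(2√M) = 0.00645899.
η_M = (∂Q/∂M)·(M/Q) = 0.00645899 × (26176/356.621) = 0.474.
Since 0 < η < 1, this is a necessity.

0.474 (necessity)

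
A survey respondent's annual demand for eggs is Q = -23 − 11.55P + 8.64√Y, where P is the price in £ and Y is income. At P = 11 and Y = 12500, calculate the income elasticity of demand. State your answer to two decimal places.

0.59

At P = 11, Y = 12500: Q = 815.931.
Holding P constant, ∂Q/∂Y = 8.64/(2√Y) = 0.0386393.
η_Y = (∂Q/∂Y)·(Y/Q) = 0.0386393 × (12500/815.931) = 0.59.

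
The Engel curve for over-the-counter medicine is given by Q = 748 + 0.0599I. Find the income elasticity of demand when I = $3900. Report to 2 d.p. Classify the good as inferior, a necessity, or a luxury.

At I = 3900: Q = 981.610.
dQ/dI = 0.0599.
η = (dQ/dI)·(I/Q) = 0.0599 × (3900/981.610) = 0.24.
Since 0 < η < 1, the good is a necessity.

0.24 (necessity)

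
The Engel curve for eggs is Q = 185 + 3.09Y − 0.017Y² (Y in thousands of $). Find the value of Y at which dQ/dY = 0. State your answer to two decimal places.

90.88

dQ/dY = 3.09 − 0.034Y.
The good is inferior where dQ/dY < 0. Setting dQ/dY = 0 gives Y = 3.09 / 0.034 = 90.88.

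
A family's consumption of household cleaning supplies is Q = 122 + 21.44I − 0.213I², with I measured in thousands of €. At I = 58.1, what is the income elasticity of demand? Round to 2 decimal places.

-0.30

At I = 58.1: Q = 648.6591.
dQ/dI = 21.44 − 0.426I = -3.31060.
η = (dQ/dI)·(I/Q) = -3.31060 × (58.1/648.6591) = -0.30.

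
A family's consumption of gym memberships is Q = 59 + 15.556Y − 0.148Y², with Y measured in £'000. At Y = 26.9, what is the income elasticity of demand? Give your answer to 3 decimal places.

At Y = 26.9: Q = 370.3621.
dQ/dY = 15.556 − 0.296Y = 7.59360.
η = (dQ/dY)·(Y/Q) = 7.59360 × (26.9/370.3621) = 0.552.

0.552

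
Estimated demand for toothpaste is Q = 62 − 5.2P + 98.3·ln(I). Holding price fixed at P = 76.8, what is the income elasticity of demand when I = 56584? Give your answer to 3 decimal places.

At P = 76.8, I = 56584: Q = 738.384.
Holding P constant, ∂Q/∂I = 98.3/I = 0.00173724.
η_I = (∂Q/∂I)·(I/Q) = 0.00173724 × (56584/738.384) = 0.133.

0.133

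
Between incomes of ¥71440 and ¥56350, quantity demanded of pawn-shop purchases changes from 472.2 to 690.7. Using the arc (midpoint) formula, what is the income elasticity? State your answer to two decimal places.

-1.59

ΔQ = 690.7 − 472.2 = 218.5; midpoint Q̄ = (472.2 + 690.7)/2 = 581.45.
ΔI = 56350 − 71440 = -15090; midpoint Ī = (71440 + 56350)/2 = 63895.
η = (ΔQ/Q̄) ÷ (ΔI/Ī) = (218.5/581.45) ÷ (-15090/63895) = -1.59.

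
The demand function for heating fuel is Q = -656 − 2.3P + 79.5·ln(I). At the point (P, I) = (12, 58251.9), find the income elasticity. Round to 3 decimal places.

At P = 12, I = 58251.9: Q = 188.716.
Holding P constant, ∂Q/∂I = 79.5/I = 0.00136476.
η_I = (∂Q/∂I)·(I/Q) = 0.00136476 × (58251.9/188.716) = 0.421.

0.421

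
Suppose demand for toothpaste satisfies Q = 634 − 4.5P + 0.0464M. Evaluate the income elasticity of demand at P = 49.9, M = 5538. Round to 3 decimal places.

0.386

At P = 49.9, M = 5538: Q = 666.413.
Holding P constant, ∂Q/∂M = 0.0464.
η_M = (∂Q/∂M)·(M/Q) = 0.0464 × (5538/666.413) = 0.386.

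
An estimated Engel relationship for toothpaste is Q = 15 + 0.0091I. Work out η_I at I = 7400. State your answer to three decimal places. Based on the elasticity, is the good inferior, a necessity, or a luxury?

At I = 7400: Q = 82.340.
dQ/dI = 0.0091.
η = (dQ/dI)·(I/Q) = 0.0091 × (7400/82.340) = 0.818.
Since 0 < η < 1, the good is a necessity.

0.818 (necessity)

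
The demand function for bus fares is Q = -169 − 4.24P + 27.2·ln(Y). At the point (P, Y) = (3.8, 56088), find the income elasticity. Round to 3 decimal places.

At P = 3.8, Y = 56088: Q = 112.311.
Holding P constant, ∂Q/∂Y = 27.2/Y = 0.000484952.
η_Y = (∂Q/∂Y)·(Y/Q) = 0.000484952 × (56088/112.311) = 0.242.

0.242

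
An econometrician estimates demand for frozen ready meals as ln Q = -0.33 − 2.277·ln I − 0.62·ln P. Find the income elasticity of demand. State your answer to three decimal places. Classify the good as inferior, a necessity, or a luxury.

-2.277 (inferior good)

In a log-linear demand, the coefficient on ln I is the income elasticity.
So η = -2.277.
η < 0 ⇒ inferior good.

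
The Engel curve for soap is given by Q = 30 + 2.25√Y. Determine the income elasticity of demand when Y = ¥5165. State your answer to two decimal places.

0.42

At Y = 5165: Q = 191.703.
dQ/dY = 2.25/(2√Y) = 0.0156537 at this income.
η = (dQ/dY)·(Y/Q) = 0.0156537 × (5165/191.703) = 0.42.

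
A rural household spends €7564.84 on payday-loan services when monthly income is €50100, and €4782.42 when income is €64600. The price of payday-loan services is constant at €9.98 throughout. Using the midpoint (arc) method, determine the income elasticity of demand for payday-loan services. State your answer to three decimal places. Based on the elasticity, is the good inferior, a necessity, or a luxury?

With a constant price, Q₁ = 7564.84/9.98 = 758.000 and Q₂ = 4782.42/9.98 = 479.200 (equivalently, work directly with expenditure since P cancels).
Midpoint %ΔQ = (4782.42 − 7564.84)/6173.63 = -0.45069; midpoint %ΔI = (64600 − 50100)/57350 = 0.25283.
η = -0.45069 / 0.25283 = -1.783.
η < 0 ⇒ inferior good.

-1.783 (inferior good)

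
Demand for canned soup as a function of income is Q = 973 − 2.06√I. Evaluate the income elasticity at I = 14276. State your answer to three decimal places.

-0.169

At I = 14276: Q = 726.867.
dQ/dI = -2.06/(2√I) = -0.00862053 at this income.
η = (dQ/dI)·(I/Q) = -0.00862053 × (14276/726.867) = -0.169.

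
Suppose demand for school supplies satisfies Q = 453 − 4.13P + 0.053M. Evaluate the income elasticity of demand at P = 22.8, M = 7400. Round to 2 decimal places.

0.52

At P = 22.8, M = 7400: Q = 751.036.
Holding P constant, ∂Q/∂M = 0.053.
η_M = (∂Q/∂M)·(M/Q) = 0.053 × (7400/751.036) = 0.52.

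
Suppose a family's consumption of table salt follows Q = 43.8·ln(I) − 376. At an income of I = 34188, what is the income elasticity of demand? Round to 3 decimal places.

0.539

At I = 34188: Q = 81.256.
dQ/dI = 43.8/I = 0.00128115 at this income.
η = (dQ/dI)·(I/Q) = 0.00128115 × (34188/81.256) = 0.539.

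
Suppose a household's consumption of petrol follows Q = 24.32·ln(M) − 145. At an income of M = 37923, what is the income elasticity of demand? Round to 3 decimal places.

0.218

At M = 37923: Q = 111.413.
dQ/dM = 24.32/M = 0.000641299 at this income.
η = (dQ/dM)·(M/Q) = 0.000641299 × (37923/111.413) = 0.218.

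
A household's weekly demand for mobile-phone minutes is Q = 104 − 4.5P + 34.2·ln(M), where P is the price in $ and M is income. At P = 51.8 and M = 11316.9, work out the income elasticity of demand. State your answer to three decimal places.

At P = 51.8, M = 11316.9: Q = 190.125.
Holding P constant, ∂Q/∂M = 34.2/M = 0.00302203.
η_M = (∂Q/∂M)·(M/Q) = 0.00302203 × (11316.9/190.125) = 0.180.

0.180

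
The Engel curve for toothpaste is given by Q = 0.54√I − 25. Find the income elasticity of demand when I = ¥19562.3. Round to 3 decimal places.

0.747

At I = 19562.3: Q = 50.527.
dQ/dI = 0.54/(2√I) = 0.00193043 at this income.
η = (dQ/dI)·(I/Q) = 0.00193043 × (19562.3/50.527) = 0.747.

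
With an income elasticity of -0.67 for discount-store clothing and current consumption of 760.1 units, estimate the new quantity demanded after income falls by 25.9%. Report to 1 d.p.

892.0

%ΔQ ≈ η × %ΔI = -0.67 × (-25.9%) = 17.353%.
New Q ≈ 760.1 × (1 + 0.17353) = 892.0.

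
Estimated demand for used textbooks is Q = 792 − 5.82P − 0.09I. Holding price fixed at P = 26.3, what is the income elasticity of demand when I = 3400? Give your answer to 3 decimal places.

-0.919

At P = 26.3, I = 3400: Q = 332.934.
Holding P constant, ∂Q/∂I = −0.09.
η_I = (∂Q/∂I)·(I/Q) = -0.09 × (3400/332.934) = -0.919.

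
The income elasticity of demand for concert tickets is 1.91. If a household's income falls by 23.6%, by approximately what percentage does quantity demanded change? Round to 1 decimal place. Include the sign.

%ΔQ ≈ η × %ΔI = 1.91 × (-23.6%) = -45.1%.

-45.1%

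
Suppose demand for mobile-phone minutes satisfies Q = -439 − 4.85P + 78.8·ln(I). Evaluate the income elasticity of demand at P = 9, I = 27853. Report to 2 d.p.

At P = 9, I = 27853: Q = 323.844.
Holding P constant, ∂Q/∂I = 78.8/I = 0.00282914.
η_I = (∂Q/∂I)·(I/Q) = 0.00282914 × (27853/323.844) = 0.24.

0.24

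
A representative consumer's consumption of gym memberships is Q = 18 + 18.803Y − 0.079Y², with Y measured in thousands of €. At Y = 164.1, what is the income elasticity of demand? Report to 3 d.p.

-1.198

At Y = 164.1: Q = 976.1963.
dQ/dY = 18.803 − 0.158Y = -7.12480.
η = (dQ/dY)·(Y/Q) = -7.12480 × (164.1/976.1963) = -1.198.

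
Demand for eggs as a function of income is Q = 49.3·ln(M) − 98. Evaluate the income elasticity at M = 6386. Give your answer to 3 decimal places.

0.148

At M = 6386: Q = 333.960.
dQ/dM = 49.3/M = 0.00772001 at this income.
η = (dQ/dM)·(M/Q) = 0.00772001 × (6386/333.960) = 0.148.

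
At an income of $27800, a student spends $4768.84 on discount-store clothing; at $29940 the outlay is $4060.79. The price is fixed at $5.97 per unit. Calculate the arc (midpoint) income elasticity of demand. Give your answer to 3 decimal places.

With a constant price, Q₁ = 4768.84/5.97 = 798.801 and Q₂ = 4060.79/5.97 = 680.199 (equivalently, work directly with expenditure since P cancels).
Midpoint %ΔQ = (4060.79 − 4768.84)/4414.82 = -0.16038; midpoint %ΔI = (29940 − 27800)/28870 = 0.07413.
η = -0.16038 / 0.07413 = -2.164.

-2.164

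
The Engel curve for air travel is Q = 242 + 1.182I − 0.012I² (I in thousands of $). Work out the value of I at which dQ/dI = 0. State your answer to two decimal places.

dQ/dI = 1.182 − 0.024I.
The good is inferior where dQ/dI < 0. Setting dQ/dI = 0 gives I = 1.182 / 0.024 = 49.25.

49.25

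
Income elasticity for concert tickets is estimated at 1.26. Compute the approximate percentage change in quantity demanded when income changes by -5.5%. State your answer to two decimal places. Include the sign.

-6.93%

%ΔQ ≈ η × %ΔI = 1.26 × (-5.5%) = -6.93%.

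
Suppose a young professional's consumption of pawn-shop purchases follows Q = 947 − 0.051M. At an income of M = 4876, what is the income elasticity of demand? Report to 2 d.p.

At M = 4876: Q = 698.324.
dQ/dM = −0.051.
η = (dQ/dM)·(M/Q) = -0.051 × (4876/698.324) = -0.36.

-0.36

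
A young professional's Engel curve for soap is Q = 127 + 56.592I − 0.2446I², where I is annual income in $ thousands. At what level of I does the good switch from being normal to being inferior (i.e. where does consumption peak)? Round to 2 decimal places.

dQ/dI = 56.592 − 0.4892I.
The good is inferior where dQ/dI < 0. Setting dQ/dI = 0 gives I = 56.592 / 0.4892 = 115.68.

115.68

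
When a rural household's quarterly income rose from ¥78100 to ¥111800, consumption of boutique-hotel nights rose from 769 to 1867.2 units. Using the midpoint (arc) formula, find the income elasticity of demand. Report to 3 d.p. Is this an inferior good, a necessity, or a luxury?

ΔQ = 1867.2 − 769 = 1098.2; midpoint Q̄ = (769 + 1867.2)/2 = 1318.1.
ΔI = 111800 − 78100 = 33700; midpoint Ī = (78100 + 111800)/2 = 94950.
η = (ΔQ/Q̄) ÷ (ΔI/Ī) = (1098.2/1318.1) ÷ (33700/94950) = 2.347.
η > 1 ⇒ luxury.

2.347 (luxury)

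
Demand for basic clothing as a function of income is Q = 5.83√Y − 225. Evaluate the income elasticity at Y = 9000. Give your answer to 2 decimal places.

0.84

At Y = 9000: Q = 328.082.
dQ/dY = 5.83/(2√Y) = 0.0307268 at this income.
η = (dQ/dY)·(Y/Q) = 0.0307268 × (9000/328.082) = 0.84.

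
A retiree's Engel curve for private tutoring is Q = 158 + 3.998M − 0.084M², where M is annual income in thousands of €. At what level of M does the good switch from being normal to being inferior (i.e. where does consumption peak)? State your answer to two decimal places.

23.80

dQ/dM = 3.998 − 0.168M.
The good is inferior where dQ/dM < 0. Setting dQ/dM = 0 gives M = 3.998 / 0.168 = 23.80.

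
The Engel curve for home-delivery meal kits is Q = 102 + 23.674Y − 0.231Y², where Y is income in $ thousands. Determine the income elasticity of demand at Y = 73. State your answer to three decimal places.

At Y = 73: Q = 599.2030.
dQ/dY = 23.674 − 0.462Y = -10.05200.
η = (dQ/dY)·(Y/Q) = -10.05200 × (73/599.2030) = -1.225.

-1.225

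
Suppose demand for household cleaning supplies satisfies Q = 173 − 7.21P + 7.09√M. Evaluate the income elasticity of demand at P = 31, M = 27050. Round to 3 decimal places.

0.523

At P = 31, M = 27050: Q = 1115.574.
Holding P constant, ∂Q/∂M = 7.09/(2√M) = 0.0215542.
η_M = (∂Q/∂M)·(M/Q) = 0.0215542 × (27050/1115.574) = 0.523.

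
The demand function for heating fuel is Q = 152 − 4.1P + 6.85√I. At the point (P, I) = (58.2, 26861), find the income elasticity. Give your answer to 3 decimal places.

At P = 58.2, I = 26861: Q = 1036.049.
Holding P constant, ∂Q/∂I = 6.85/(2√I) = 0.0208977.
η_I = (∂Q/∂I)·(I/Q) = 0.0208977 × (26861/1036.049) = 0.542.

0.542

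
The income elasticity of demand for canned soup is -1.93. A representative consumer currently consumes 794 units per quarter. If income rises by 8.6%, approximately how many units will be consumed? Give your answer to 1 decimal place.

662.2

%ΔQ ≈ η × %ΔI = -1.93 × 8.6% = -16.598%.
New Q ≈ 794 × (1 − 0.16598) = 662.2.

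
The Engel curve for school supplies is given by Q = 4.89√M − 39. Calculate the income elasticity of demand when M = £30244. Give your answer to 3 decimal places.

At M = 30244: Q = 811.410.
dQ/dM = 4.89/(2√M) = 0.0140592 at this income.
η = (dQ/dM)·(M/Q) = 0.0140592 × (30244/811.410) = 0.524.

0.524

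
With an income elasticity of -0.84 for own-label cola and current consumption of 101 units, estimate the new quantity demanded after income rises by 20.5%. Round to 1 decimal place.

83.6

%ΔQ ≈ η × %ΔI = -0.84 × 20.5% = -17.22%.
New Q ≈ 101 × (1 − 0.1722) = 83.6.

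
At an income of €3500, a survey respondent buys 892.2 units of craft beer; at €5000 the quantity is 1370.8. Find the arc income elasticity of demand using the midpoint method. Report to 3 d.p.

1.198

ΔQ = 1370.8 − 892.2 = 478.6; midpoint Q̄ = (892.2 + 1370.8)/2 = 1131.5.
ΔI = 5000 − 3500 = 1500; midpoint Ī = (3500 + 5000)/2 = 4250.
η = (ΔQ/Q̄) ÷ (ΔI/Ī) = (478.6/1131.5) ÷ (1500/4250) = 1.198.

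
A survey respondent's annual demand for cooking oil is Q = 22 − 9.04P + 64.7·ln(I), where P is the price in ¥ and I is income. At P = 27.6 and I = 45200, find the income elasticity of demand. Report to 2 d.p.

At P = 27.6, I = 45200: Q = 466.006.
Holding P constant, ∂Q/∂I = 64.7/I = 0.00143142.
η_I = (∂Q/∂I)·(I/Q) = 0.00143142 × (45200/466.006) = 0.14.

0.14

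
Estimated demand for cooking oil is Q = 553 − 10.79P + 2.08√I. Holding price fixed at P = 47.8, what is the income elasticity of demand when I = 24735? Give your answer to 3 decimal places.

0.449

At P = 47.8, I = 24735: Q = 364.367.
Holding P constant, ∂Q/∂I = 2.08/(2√I) = 0.00661268.
η_I = (∂Q/∂I)·(I/Q) = 0.00661268 × (24735/364.367) = 0.449.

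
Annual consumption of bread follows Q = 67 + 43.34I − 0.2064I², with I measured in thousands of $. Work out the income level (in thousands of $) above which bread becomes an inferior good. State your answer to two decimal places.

104.99

dQ/dI = 43.34 − 0.4128I.
The good is inferior where dQ/dI < 0. Setting dQ/dI = 0 gives I = 43.34 / 0.4128 = 104.99.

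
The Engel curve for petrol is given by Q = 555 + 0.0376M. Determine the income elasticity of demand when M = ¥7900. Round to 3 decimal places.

At M = 7900: Q = 852.040.
dQ/dM = 0.0376.
η = (dQ/dM)·(M/Q) = 0.0376 × (7900/852.040) = 0.349.

0.349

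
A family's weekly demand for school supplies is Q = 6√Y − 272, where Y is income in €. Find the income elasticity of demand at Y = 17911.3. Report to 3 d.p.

At Y = 17911.3: Q = 530.999.
dQ/dY = 6/(2√Y) = 0.022416 at this income.
η = (dQ/dY)·(Y/Q) = 0.022416 × (17911.3/530.999) = 0.756.

0.756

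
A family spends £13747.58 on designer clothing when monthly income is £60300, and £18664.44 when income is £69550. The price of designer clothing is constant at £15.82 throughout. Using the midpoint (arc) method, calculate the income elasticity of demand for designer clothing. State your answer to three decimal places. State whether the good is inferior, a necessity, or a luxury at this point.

2.130 (luxury)

With a constant price, Q₁ = 13747.58/15.82 = 869.000 and Q₂ = 18664.44/15.82 = 1179.800 (equivalently, work directly with expenditure since P cancels).
Midpoint %ΔQ = (18664.44 − 13747.58)/16206.01 = 0.30340; midpoint %ΔI = (69550 − 60300)/64925 = 0.14247.
η = 0.30340 / 0.14247 = 2.130.
η > 1 ⇒ luxury.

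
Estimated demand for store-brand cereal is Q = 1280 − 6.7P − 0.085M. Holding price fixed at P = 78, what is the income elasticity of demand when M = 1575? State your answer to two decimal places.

-0.21

At P = 78, M = 1575: Q = 623.525.
Holding P constant, ∂Q/∂M = −0.085.
η_M = (∂Q/∂M)·(M/Q) = -0.085 × (1575/623.525) = -0.21.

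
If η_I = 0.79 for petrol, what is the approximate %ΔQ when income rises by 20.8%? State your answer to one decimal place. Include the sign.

16.4%

%ΔQ ≈ η × %ΔI = 0.79 × 20.8% = 16.4%.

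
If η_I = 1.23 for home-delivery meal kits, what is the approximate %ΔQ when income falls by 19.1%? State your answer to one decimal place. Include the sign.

%ΔQ ≈ η × %ΔI = 1.23 × (-19.1%) = -23.5%.

-23.5%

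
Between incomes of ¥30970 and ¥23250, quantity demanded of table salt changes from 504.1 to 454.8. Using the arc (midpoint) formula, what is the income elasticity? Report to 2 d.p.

0.36

ΔQ = 454.8 − 504.1 = -49.3; midpoint Q̄ = (504.1 + 454.8)/2 = 479.45.
ΔI = 23250 − 30970 = -7720; midpoint Ī = (30970 + 23250)/2 = 27110.
η = (ΔQ/Q̄) ÷ (ΔI/Ī) = (-49.3/479.45) ÷ (-7720/27110) = 0.36.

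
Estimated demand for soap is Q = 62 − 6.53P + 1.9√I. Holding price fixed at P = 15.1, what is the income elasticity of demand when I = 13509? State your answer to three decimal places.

At P = 15.1, I = 13509: Q = 184.231.
Holding P constant, ∂Q/∂I = 1.9/(2√I) = 0.00817357.
η_I = (∂Q/∂I)·(I/Q) = 0.00817357 × (13509/184.231) = 0.599.

0.599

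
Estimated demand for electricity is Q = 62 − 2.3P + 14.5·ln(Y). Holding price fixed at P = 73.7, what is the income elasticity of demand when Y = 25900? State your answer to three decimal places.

At P = 73.7, Y = 25900: Q = 39.839.
Holding P constant, ∂Q/∂Y = 14.5/Y = 0.000559846.
η_Y = (∂Q/∂Y)·(Y/Q) = 0.000559846 × (25900/39.839) = 0.364.

0.364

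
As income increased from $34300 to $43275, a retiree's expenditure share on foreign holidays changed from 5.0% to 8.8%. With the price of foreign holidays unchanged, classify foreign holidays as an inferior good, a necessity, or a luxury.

luxury

The budget share rises as income rises, so η > 1.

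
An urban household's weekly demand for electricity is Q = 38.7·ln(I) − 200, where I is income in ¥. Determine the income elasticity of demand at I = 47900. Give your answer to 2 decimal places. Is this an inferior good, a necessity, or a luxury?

At I = 47900: Q = 217.065.
dQ/dI = 38.7/I = 0.000807933 at this income.
η = (dQ/dI)·(I/Q) = 0.000807933 × (47900/217.065) = 0.18.
Since 0 < η < 1, the good is a necessity.

0.18 (necessity)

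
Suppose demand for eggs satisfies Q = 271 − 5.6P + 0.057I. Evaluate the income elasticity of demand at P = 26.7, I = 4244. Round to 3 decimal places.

At P = 26.7, I = 4244: Q = 363.388.
Holding P constant, ∂Q/∂I = 0.057.
η_I = (∂Q/∂I)·(I/Q) = 0.057 × (4244/363.388) = 0.666.

0.666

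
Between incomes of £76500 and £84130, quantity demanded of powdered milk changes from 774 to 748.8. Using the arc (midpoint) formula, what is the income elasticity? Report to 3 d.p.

ΔQ = 748.8 − 774 = -25.2; midpoint Q̄ = (774 + 748.8)/2 = 761.4.
ΔI = 84130 − 76500 = 7630; midpoint Ī = (76500 + 84130)/2 = 80315.
η = (ΔQ/Q̄) ÷ (ΔI/Ī) = (-25.2/761.4) ÷ (7630/80315) = -0.348.

-0.348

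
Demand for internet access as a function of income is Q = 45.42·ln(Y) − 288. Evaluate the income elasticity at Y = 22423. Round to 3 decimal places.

0.272

At Y = 22423: Q = 167.010.
dQ/dY = 45.42/Y = 0.0020256 at this income.
η = (dQ/dY)·(Y/Q) = 0.0020256 × (22423/167.010) = 0.272.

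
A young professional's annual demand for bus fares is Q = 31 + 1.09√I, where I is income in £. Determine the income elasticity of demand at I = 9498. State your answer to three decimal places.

0.387

At I = 9498: Q = 137.229.
dQ/dI = 1.09/(2√I) = 0.00559217 at this income.
η = (dQ/dI)·(I/Q) = 0.00559217 × (9498/137.229) = 0.387.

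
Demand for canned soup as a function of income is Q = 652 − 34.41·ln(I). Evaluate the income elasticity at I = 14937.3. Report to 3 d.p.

-0.107

At I = 14937.3: Q = 321.264.
dQ/dI = -34.41/I = -0.00230363 at this income.
η = (dQ/dI)·(I/Q) = -0.00230363 × (14937.3/321.264) = -0.107.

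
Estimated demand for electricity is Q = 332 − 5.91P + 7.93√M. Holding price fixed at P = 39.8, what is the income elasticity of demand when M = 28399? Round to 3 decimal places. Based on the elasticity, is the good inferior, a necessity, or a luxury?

At P = 39.8, M = 28399: Q = 1433.146.
Holding P constant, ∂Q/∂M = 7.93/(2√M) = 0.0235284.
η_M = (∂Q/∂M)·(M/Q) = 0.0235284 × (28399/1433.146) = 0.466.
Since 0 < η < 1, this is a necessity.

0.466 (necessity)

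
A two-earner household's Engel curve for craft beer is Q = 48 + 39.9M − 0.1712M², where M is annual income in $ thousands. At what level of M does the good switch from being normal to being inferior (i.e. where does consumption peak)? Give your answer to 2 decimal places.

dQ/dM = 39.9 − 0.3424M.
The good is inferior where dQ/dM < 0. Setting dQ/dM = 0 gives M = 39.9 / 0.3424 = 116.53.

116.53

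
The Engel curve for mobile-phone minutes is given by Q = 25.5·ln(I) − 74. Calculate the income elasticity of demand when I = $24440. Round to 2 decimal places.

0.14

At I = 24440: Q = 183.651.
dQ/dI = 25.5/I = 0.00104337 at this income.
η = (dQ/dI)·(I/Q) = 0.00104337 × (24440/183.651) = 0.14.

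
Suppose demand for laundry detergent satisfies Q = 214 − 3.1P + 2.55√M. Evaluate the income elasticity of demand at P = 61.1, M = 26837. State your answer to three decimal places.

At P = 61.1, M = 26837: Q = 442.331.
Holding P constant, ∂Q/∂M = 2.55/(2√M) = 0.00778293.
η_M = (∂Q/∂M)·(M/Q) = 0.00778293 × (26837/442.331) = 0.472.

0.472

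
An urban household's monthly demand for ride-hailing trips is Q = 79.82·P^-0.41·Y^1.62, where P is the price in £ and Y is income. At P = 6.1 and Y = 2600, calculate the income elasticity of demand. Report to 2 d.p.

For a multiplicative demand Q = A·P^α·Y^β, the income elasticity is β everywhere.
Here β = 1.62, so η = 1.62.

1.62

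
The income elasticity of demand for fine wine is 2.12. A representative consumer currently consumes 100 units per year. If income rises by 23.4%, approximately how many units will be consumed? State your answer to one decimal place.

149.6

%ΔQ ≈ η × %ΔI = 2.12 × 23.4% = 49.608%.
New Q ≈ 100 × (1 + 0.49608) = 149.6.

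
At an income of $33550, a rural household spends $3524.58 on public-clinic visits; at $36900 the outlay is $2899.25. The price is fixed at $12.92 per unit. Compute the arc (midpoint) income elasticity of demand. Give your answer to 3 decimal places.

-2.047

With a constant price, Q₁ = 3524.58/12.92 = 272.800 and Q₂ = 2899.25/12.92 = 224.400 (equivalently, work directly with expenditure since P cancels).
Midpoint %ΔQ = (2899.25 − 3524.58)/3211.92 = -0.19469; midpoint %ΔI = (36900 − 33550)/35225 = 0.09510.
η = -0.19469 / 0.09510 = -2.047.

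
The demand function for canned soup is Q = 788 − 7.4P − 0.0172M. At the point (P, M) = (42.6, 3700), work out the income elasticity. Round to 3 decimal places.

-0.156

At P = 42.6, M = 3700: Q = 409.120.
Holding P constant, ∂Q/∂M = −0.0172.
η_M = (∂Q/∂M)·(M/Q) = -0.0172 × (3700/409.120) = -0.156.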